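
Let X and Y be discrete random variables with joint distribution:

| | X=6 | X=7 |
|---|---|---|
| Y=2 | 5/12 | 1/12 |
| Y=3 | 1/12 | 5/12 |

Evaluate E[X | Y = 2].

37/6

P(Y = 2) = 1/2.
Σ X·P over the event = 6·(5/12) + 7·(1/12) = 37/12.
E[X | Y = 2] = (37/12) / (1/2) = 37/6.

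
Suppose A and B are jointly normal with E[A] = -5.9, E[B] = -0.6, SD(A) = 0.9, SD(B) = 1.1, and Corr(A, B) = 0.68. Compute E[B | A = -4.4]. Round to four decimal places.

0.6467

For a bivariate normal, E[B | A=x] = μ_B + ρ·(σ_B/σ_A)·(x − μ_A).
E[B | A=-4.4] = -0.6 + (0.68)·(1.1/0.9)·(-4.4 − (-5.9)) = -0.6 + (0.83111)·(1.5) = 0.6467.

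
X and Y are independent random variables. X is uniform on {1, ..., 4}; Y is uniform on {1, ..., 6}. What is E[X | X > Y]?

10/3

Outcomes with X > Y: (2,1), (3,1), (3,2), (4,1), (4,2), (4,3), each with probability 1/24.
E[X | X > Y] = (2 + 3 + 3 + 4 + 4 + 4) / 6 = 10/3.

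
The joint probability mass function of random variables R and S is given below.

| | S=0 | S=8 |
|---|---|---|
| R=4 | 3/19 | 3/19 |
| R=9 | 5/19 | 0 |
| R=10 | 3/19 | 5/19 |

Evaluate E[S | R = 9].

0

P(R = 9) = 5/19.
Σ S·P over the event = 0·(5/19) = 0.
E[S | R = 9] = (0) / (5/19) = 0.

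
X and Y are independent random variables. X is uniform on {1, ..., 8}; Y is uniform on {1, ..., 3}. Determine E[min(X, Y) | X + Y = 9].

2

Outcomes with X + Y = 9: (6,3), (7,2), (8,1), each with probability 1/24.
E[min(X, Y) | X + Y = 9] = (3 + 2 + 1) / 3 = 2.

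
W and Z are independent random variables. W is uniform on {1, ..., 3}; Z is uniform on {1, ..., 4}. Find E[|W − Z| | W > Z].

4/3

Outcomes with W > Z: (2,1), (3,1), (3,2), each with probability 1/12.
E[|W − Z| | W > Z] = (1 + 2 + 1) / 3 = 4/3.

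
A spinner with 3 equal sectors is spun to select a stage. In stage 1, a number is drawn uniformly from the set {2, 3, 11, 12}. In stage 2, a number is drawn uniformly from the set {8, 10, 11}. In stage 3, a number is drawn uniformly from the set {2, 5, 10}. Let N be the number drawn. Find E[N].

E[N | stage 1] = (2+3+11+12)/4 = 7.
E[N | stage 2] = (8+10+11)/3 = 29/3.
E[N | stage 3] = (2+5+10)/3 = 17/3.
By the law of total expectation,
E[N] = (1/3)·(7) + (1/3)·(29/3) + (1/3)·(17/3) = 67/9.

67/9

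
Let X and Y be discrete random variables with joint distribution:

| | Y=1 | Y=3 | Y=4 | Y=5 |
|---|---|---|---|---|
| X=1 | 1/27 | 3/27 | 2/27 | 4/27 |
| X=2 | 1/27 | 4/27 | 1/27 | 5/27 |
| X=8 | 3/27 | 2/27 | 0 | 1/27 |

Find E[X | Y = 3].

3

P(Y = 3) = 1/3.
Σ X·P over the event = 1·(3/27) + 2·(4/27) + 8·(2/27) = 1.
E[X | Y = 3] = (1) / (1/3) = 3.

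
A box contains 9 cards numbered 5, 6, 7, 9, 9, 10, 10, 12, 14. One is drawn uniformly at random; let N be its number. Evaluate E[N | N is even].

52/5

P(N is even) = 5/9.
Σ over the event: 6·1/9 + 10·2/9 + 12·1/9 + 14·1/9 = 52/9.
E[N | N is even] = (52/9) / (5/9) = 52/5.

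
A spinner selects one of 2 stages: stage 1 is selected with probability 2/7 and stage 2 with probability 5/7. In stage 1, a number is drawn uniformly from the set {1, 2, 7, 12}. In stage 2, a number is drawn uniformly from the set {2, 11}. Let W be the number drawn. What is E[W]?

E[W | stage 1] = (1+2+7+12)/4 = 11/2.
E[W | stage 2] = (2+11)/2 = 13/2.
E[W] = (2/7)·(11/2) + (5/7)·(13/2) = 87/14.

87/14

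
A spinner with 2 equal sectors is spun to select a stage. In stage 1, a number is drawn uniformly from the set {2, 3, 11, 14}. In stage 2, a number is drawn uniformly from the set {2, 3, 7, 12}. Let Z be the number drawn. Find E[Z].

E[Z | stage 1] = (2+3+11+14)/4 = 15/2.
E[Z | stage 2] = (2+3+7+12)/4 = 6.
By the law of total expectation,
E[Z] = (1/2)·(15/2) + (1/2)·(6) = 27/4.

27/4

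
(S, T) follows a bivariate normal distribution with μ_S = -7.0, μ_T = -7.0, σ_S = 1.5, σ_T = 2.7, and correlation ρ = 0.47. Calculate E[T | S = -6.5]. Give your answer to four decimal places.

-6.5770

For a bivariate normal, E[T | S=x] = μ_T + ρ·(σ_T/σ_S)·(x − μ_S).
E[T | S=-6.5] = -7.0 + (0.47)·(2.7/1.5)·(-6.5 − (-7.0)) = -7.0 + (0.846)·(0.5) = -6.5770.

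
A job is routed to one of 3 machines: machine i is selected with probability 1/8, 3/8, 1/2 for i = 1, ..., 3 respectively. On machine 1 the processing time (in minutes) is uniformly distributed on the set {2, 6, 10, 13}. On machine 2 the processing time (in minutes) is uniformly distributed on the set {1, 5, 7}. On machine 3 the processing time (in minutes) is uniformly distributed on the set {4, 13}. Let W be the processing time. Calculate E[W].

E[W | machine 1] = (2+6+10+13)/4 = 31/4.
E[W | machine 2] = (1+5+7)/3 = 13/3.
E[W | machine 3] = (4+13)/2 = 17/2.
By the law of total expectation,
E[W] = (1/8)·(31/4) + (3/8)·(13/3) + (1/2)·(17/2) = 219/32.

219/32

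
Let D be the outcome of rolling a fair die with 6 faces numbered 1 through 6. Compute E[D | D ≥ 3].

Given D ≥ 3, D is equally likely to be any of {3, 4, 5, 6}.
E[D | D ≥ 3] = (3 + 4 + 5 + 6) / 4 = 9/2.

9/2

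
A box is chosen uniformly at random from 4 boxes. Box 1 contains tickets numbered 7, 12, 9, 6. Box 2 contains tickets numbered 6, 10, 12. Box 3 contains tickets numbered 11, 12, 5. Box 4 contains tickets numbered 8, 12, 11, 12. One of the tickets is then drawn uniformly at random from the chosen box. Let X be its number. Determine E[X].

E[X | box 1] = (7+12+9+6)/4 = 17/2.
E[X | box 2] = (6+10+12)/3 = 28/3.
E[X | box 3] = (11+12+5)/3 = 28/3.
E[X | box 4] = (8+12+11+12)/4 = 43/4.
By the law of total expectation,
E[X] = (1/4)·(17/2) + (1/4)·(28/3) + (1/4)·(28/3) + (1/4)·(43/4) = 455/48.

455/48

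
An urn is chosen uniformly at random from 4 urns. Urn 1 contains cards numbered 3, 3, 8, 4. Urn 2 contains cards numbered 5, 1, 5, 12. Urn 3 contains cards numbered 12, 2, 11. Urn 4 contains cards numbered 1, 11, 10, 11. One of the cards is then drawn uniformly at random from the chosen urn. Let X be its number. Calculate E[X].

E[X | urn 1] = (3+3+8+4)/4 = 9/2.
E[X | urn 2] = (5+1+5+12)/4 = 23/4.
E[X | urn 3] = (12+2+11)/3 = 25/3.
E[X | urn 4] = (1+11+10+11)/4 = 33/4.
By the law of total expectation,
E[X] = (1/4)·(9/2) + (1/4)·(23/4) + (1/4)·(25/3) + (1/4)·(33/4) = 161/24.

161/24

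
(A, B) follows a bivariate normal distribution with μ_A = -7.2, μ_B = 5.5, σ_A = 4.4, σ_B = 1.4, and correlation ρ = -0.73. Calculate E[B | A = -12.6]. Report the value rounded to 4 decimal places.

6.7543

The regression of B on A has slope ρ·σ_B/σ_A and passes through (μ_A, μ_B).
E[B | A=-12.6] = 5.5 + (-0.73)·(1.4/4.4)·(-12.6 − (-7.2)) = 5.5 + (-0.23227)·(-5.4) = 6.7543.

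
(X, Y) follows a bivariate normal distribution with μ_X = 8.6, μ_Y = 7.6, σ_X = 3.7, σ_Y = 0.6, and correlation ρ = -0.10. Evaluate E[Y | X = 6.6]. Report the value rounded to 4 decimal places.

For a bivariate normal, E[Y | X=x] = μ_Y + ρ·(σ_Y/σ_X)·(x − μ_X).
E[Y | X=6.6] = 7.6 + (-0.10)·(0.6/3.7)·(6.6 − (8.6)) = 7.6 + (-0.016216)·(-2) = 7.6324.

7.6324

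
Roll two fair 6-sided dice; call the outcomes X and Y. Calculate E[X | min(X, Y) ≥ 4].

5

Outcomes with min(X, Y) ≥ 4: (4,4), (4,5), (4,6), (5,4), (5,5), (5,6), (6,4), (6,5), (6,6), each with probability 1/36.
E[X | min(X, Y) ≥ 4] = (4 + 4 + 4 + 5 + 5 + 5 + 6 + 6 + 6) / 9 = 5.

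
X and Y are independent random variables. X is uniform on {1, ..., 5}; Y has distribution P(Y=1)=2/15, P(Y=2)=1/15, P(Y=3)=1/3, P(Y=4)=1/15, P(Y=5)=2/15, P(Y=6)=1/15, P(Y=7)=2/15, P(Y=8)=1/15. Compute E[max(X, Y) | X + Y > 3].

339/70

P(X + Y > 3) = 14/15.
Summing max(X,Y)·P(x,y) over outcomes with X + Y > 3 gives 113/25.
E[max(X, Y) | X + Y > 3] = (113/25) / (14/15) = 339/70.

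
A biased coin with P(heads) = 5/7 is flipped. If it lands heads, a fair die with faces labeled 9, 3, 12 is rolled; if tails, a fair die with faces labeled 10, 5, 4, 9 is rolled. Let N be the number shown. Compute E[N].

54/7

E[N | heads] = (9+3+12)/3 = 8.
E[N | tails] = (10+5+4+9)/4 = 7.
By the law of total expectation,
E[N] = (5/7)·(8) + (2/7)·(7) = 54/7.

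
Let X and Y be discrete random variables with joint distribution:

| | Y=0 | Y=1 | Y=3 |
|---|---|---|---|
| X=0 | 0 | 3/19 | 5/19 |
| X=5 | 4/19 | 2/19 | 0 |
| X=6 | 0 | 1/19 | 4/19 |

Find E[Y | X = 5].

P(X = 5) = 6/19.
Σ Y·P over the event = 0·(4/19) + 1·(2/19) = 2/19.
E[Y | X = 5] = (2/19) / (6/19) = 1/3.

1/3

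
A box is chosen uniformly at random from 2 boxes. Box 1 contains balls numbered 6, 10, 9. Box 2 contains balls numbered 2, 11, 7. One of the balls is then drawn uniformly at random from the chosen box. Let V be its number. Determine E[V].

15/2

E[V | box 1] = (6+10+9)/3 = 25/3.
E[V | box 2] = (2+11+7)/3 = 20/3.
By the law of total expectation,
E[V] = (1/2)·(25/3) + (1/2)·(20/3) = 15/2.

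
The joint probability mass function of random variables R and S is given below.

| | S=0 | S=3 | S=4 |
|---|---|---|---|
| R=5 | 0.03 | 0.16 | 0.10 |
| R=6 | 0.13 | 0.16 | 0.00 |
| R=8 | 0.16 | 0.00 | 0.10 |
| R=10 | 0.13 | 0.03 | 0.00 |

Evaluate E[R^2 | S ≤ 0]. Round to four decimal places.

63.7111

P(S ≤ 0) = 0.45.
Σ R^2·P over the event = 25·(0.03) + 36·(0.13) + 64·(0.16) + 100·(0.13) = 28.67.
E[R^2 | S ≤ 0] = (28.67) / (0.45) = 63.7111.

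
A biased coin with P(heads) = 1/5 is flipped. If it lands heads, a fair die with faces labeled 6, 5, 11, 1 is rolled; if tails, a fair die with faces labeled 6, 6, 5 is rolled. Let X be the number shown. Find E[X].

E[X | heads] = (6+5+11+1)/4 = 23/4.
E[X | tails] = (6+6+5)/3 = 17/3.
E[X] = (1/5)·(23/4) + (4/5)·(17/3) = 341/60.

341/60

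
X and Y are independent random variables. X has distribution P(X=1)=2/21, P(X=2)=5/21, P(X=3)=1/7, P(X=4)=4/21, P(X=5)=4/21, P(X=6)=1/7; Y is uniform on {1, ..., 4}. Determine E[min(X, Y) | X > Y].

36/17

P(X > Y) = 17/28.
Summing min(X,Y)·P(x,y) over outcomes with X > Y gives 9/7.
E[min(X, Y) | X > Y] = (9/7) / (17/28) = 36/17.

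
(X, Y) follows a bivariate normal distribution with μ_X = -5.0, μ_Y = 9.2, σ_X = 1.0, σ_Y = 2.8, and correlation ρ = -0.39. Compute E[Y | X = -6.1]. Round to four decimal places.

For a bivariate normal, E[Y | X=x] = μ_Y + ρ·(σ_Y/σ_X)·(x − μ_X).
E[Y | X=-6.1] = 9.2 + (-0.39)·(2.8/1.0)·(-6.1 − (-5.0)) = 9.2 + (-1.092)·(-1.1) = 10.4012.

10.4012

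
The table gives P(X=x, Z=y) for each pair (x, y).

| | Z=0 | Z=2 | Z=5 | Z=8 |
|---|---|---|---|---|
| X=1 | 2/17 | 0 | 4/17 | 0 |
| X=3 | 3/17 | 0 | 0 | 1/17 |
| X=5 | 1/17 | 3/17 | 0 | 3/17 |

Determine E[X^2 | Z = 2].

P(Z = 2) = 3/17.
Σ X^2·P over the event = 25·(3/17) = 75/17.
E[X^2 | Z = 2] = (75/17) / (3/17) = 25.

25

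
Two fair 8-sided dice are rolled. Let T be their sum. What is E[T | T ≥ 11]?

P(T ≥ 11) = 21/64.
Σ over the event: 11·3/32 + 12·5/64 + 13·1/16 + 14·3/64 + 15·1/32 + 16·1/64 = 133/32.
E[T | T ≥ 11] = (133/32) / (21/64) = 38/3.

38/3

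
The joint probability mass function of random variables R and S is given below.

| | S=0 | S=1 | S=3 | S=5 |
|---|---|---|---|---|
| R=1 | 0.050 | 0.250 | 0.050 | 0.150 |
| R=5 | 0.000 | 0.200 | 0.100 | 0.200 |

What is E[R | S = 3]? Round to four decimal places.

P(S = 3) = 0.150.
Σ R·P over the event = 1·(0.050) + 5·(0.100) = 0.550.
E[R | S = 3] = (0.550) / (0.150) = 3.6667.

3.6667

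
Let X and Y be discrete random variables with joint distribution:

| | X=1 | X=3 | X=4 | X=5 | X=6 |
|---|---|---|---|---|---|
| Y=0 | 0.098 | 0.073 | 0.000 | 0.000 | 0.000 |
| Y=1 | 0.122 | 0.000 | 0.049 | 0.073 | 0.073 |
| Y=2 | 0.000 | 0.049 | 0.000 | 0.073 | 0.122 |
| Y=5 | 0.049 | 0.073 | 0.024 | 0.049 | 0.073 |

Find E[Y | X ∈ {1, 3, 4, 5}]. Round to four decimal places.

1.9986

P(X ∈ {1, 3, 4, 5}) = 0.732.
Summing Y·P(X=x,Y=y) over the conditioning event gives 1.463.
E[Y | X ∈ {1, 3, 4, 5}] = (1.463) / (0.732) = 1.9986.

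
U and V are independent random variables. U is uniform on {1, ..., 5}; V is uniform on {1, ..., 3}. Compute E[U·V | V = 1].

3

P(V = 1) = 1/3.
Summing UV·P(x,y) over outcomes with V = 1 gives 1.
E[U·V | V = 1] = (1) / (1/3) = 3.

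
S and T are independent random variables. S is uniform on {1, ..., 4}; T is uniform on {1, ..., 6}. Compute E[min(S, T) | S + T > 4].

43/18

P(S + T > 4) = 3/4.
Summing min(S,T)·P(x,y) over outcomes with S + T > 4 gives 43/24.
E[min(S, T) | S + T > 4] = (43/24) / (3/4) = 43/18.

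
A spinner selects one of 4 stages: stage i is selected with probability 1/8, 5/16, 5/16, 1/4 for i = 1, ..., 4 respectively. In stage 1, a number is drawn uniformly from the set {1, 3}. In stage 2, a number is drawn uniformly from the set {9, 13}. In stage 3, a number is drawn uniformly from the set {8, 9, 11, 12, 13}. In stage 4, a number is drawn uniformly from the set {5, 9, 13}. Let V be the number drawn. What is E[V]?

37/4

E[V | stage 1] = (1+3)/2 = 2.
E[V | stage 2] = (9+13)/2 = 11.
E[V | stage 3] = (8+9+11+12+13)/5 = 53/5.
E[V | stage 4] = (5+9+13)/3 = 9.
By the law of total expectation,
E[V] = (1/8)·(2) + (5/16)·(11) + (5/16)·(53/5) + (1/4)·(9) = 37/4.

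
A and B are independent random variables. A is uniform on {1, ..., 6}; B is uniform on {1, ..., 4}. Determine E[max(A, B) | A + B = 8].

Outcomes with A + B = 8: (4,4), (5,3), (6,2), each with probability 1/24.
E[max(A, B) | A + B = 8] = (4 + 5 + 6) / 3 = 5.

5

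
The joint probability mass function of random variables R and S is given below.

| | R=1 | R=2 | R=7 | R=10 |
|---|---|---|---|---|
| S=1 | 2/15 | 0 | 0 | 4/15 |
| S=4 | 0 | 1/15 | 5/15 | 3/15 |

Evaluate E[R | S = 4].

P(S = 4) = 3/5.
Σ R·P over the event = 2·(1/15) + 7·(5/15) + 10·(3/15) = 67/15.
E[R | S = 4] = (67/15) / (3/5) = 67/9.

67/9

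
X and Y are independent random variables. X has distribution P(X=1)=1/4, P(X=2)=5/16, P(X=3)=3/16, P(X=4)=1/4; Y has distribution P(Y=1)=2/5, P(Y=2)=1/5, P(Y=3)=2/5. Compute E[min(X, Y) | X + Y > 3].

P(X + Y > 3) = 29/40.
Summing min(X,Y)·P(x,y) over outcomes with X + Y > 3 gives 27/20.
E[min(X, Y) | X + Y > 3] = (27/20) / (29/40) = 54/29.

54/29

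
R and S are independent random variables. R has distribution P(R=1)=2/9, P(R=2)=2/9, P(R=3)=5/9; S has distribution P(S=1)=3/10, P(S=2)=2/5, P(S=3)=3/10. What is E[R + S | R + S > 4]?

220/41

P(R + S > 4) = 41/90.
Summing (R+S)·P(x,y) over outcomes with R + S > 4 gives 22/9.
E[R + S | R + S > 4] = (22/9) / (41/90) = 220/41.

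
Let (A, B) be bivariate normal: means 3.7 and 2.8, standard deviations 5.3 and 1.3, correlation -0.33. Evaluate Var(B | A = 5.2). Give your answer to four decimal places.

Var(B | A=x) = (1 − ρ²)·σ_B².
Var(B | A=5.2) = (1.3)²·(1 − (-0.33)²) = 1.69·0.8911 = 1.5060.

1.5060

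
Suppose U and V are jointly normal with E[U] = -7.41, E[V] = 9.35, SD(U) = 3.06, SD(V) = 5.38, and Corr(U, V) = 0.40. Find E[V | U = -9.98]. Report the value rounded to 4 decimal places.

7.5426

For a bivariate normal, E[V | U=x] = μ_V + ρ·(σ_V/σ_U)·(x − μ_U).
E[V | U=-9.98] = 9.35 + (0.40)·(5.38/3.06)·(-9.98 − (-7.41)) = 9.35 + (0.70327)·(-2.57) = 7.5426.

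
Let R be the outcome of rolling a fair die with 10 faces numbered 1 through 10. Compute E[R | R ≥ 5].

15/2

Given R ≥ 5, R is equally likely to be any of {5, 6, 7, 8, 9, 10}.
E[R | R ≥ 5] = (5 + 6 + 7 + 8 + 9 + 10) / 6 = 15/2.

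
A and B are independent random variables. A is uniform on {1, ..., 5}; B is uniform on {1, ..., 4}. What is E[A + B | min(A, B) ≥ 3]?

15/2

P(min(A, B) ≥ 3) = 3/10.
Summing (A+B)·P(x,y) over outcomes with min(A, B) ≥ 3 gives 9/4.
E[A + B | min(A, B) ≥ 3] = (9/4) / (3/10) = 15/2.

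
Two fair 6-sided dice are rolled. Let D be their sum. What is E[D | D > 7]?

28/3

P(D > 7) = 5/12.
Σ over the event: 8·5/36 + 9·1/9 + 10·1/12 + 11·1/18 + 12·1/36 = 35/9.
E[D | D > 7] = (35/9) / (5/12) = 28/3.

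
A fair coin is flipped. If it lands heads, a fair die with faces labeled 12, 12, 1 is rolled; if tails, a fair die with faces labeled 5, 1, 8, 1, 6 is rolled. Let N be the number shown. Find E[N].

94/15

E[N | heads] = (12+12+1)/3 = 25/3.
E[N | tails] = (5+1+8+1+6)/5 = 21/5.
By the law of total expectation,
E[N] = (1/2)·(25/3) + (1/2)·(21/5) = 94/15.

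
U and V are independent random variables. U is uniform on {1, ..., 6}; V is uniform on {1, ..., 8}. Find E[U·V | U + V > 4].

P(U + V > 4) = 7/8.
Summing UV·P(x,y) over outcomes with U + V > 4 gives 247/16.
E[U·V | U + V > 4] = (247/16) / (7/8) = 247/14.

247/14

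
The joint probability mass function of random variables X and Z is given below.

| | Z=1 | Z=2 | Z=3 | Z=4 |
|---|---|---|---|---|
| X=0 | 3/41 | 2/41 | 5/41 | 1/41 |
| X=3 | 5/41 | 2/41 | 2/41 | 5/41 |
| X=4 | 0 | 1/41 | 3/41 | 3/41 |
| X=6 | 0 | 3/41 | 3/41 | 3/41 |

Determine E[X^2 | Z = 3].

174/13

P(Z = 3) = 13/41.
Σ X^2·P over the event = 0·(5/41) + 9·(2/41) + 16·(3/41) + 36·(3/41) = 174/41.
E[X^2 | Z = 3] = (174/41) / (13/41) = 174/13.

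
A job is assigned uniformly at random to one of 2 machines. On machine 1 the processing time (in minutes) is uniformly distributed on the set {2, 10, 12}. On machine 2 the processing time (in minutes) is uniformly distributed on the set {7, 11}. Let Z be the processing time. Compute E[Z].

17/2

E[Z | machine 1] = (2+10+12)/3 = 8.
E[Z | machine 2] = (7+11)/2 = 9.
E[Z] = (1/2)·(8) + (1/2)·(9) = 17/2.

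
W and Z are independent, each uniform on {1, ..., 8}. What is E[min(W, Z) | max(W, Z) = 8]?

P(max(W, Z) = 8) = 15/64.
Summing min(W,Z)·P(x,y) over outcomes with max(W, Z) = 8 gives 1.
E[min(W, Z) | max(W, Z) = 8] = (1) / (15/64) = 64/15.

64/15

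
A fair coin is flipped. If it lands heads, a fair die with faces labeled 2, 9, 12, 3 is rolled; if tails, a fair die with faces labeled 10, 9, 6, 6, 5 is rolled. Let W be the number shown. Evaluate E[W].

137/20

E[W | heads] = (2+9+12+3)/4 = 13/2.
E[W | tails] = (10+9+6+6+5)/5 = 36/5.
E[W] = (1/2)·(13/2) + (1/2)·(36/5) = 137/20.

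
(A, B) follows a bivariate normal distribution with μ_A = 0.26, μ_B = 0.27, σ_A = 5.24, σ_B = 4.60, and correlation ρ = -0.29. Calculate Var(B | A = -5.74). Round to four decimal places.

19.3804

For a bivariate normal, Var(B | A=x) = σ_B²(1 − ρ²).
Var(B | A=-5.74) = (4.60)²·(1 − (-0.29)²) = 21.16·0.9159 = 19.3804.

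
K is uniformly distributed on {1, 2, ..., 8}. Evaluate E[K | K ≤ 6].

Given K ≤ 6, K is equally likely to be any of {1, 2, 3, 4, 5, 6}.
E[K | K ≤ 6] = (1 + 2 + 3 + 4 + 5 + 6) / 6 = 7/2.

7/2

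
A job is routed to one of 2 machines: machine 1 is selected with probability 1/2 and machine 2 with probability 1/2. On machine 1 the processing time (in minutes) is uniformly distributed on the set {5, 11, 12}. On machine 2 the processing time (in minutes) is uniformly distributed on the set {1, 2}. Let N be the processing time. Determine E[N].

E[N | machine 1] = (5+11+12)/3 = 28/3.
E[N | machine 2] = (1+2)/2 = 3/2.
E[N] = (1/2)·(28/3) + (1/2)·(3/2) = 65/12.

65/12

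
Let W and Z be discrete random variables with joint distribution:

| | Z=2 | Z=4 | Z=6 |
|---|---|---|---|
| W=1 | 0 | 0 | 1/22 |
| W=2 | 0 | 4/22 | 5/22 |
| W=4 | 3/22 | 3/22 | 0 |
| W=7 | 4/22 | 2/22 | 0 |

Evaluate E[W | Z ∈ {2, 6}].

P(Z ∈ {2, 6}) = 13/22.
Summing W·P(W=x,Z=y) over the conditioning event gives 51/22.
E[W | Z ∈ {2, 6}] = (51/22) / (13/22) = 51/13.

51/13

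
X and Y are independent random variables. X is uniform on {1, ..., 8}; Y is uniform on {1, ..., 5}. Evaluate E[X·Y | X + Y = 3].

Outcomes with X + Y = 3: (1,2), (2,1), each with probability 1/40.
E[X·Y | X + Y = 3] = (2 + 2) / 2 = 2.

2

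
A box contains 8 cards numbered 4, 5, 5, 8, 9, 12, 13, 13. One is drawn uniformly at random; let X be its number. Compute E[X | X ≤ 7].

P(X ≤ 7) = 3/8.
Σ over the event: 4·1/8 + 5·1/4 = 7/4.
E[X | X ≤ 7] = (7/4) / (3/8) = 14/3.

14/3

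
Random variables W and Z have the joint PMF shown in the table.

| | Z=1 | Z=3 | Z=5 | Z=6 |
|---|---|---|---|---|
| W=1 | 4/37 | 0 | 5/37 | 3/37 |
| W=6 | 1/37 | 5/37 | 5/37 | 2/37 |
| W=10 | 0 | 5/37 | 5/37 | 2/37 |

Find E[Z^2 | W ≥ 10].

P(W ≥ 10) = 12/37.
Σ Z^2·P over the event = 9·(5/37) + 25·(5/37) + 36·(2/37) = 242/37.
E[Z^2 | W ≥ 10] = (242/37) / (12/37) = 121/6.

121/6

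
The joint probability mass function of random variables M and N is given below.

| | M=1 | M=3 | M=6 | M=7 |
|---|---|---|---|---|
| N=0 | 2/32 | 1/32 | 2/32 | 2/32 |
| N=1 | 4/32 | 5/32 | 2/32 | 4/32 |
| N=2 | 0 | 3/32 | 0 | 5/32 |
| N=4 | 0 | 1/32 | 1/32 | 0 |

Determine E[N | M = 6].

P(M = 6) = 5/32.
Σ N·P over the event = 0·(2/32) + 1·(2/32) + 4·(1/32) = 3/16.
E[N | M = 6] = (3/16) / (5/32) = 6/5.

6/5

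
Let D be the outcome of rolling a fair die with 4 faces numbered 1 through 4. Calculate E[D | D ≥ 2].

3

Given D ≥ 2, D is equally likely to be any of {2, 3, 4}.
E[D | D ≥ 2] = (2 + 3 + 4) / 3 = 3.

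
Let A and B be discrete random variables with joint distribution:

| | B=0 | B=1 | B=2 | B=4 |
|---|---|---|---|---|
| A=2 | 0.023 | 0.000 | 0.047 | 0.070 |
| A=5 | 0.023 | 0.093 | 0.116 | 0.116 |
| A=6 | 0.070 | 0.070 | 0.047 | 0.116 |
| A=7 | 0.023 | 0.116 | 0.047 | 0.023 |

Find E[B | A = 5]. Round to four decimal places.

2.2672

P(A = 5) = 0.348.
Σ B·P over the event = 0·(0.023) + 1·(0.093) + 2·(0.116) + 4·(0.116) = 0.789.
E[B | A = 5] = (0.789) / (0.348) = 2.2672.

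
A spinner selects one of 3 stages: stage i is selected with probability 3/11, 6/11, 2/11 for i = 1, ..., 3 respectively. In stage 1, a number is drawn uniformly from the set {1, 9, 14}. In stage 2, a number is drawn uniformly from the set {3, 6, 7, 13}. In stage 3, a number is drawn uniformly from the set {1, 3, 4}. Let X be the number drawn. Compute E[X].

E[X | stage 1] = (1+9+14)/3 = 8.
E[X | stage 2] = (3+6+7+13)/4 = 29/4.
E[X | stage 3] = (1+3+4)/3 = 8/3.
E[X] = (3/11)·(8) + (6/11)·(29/4) + (2/11)·(8/3) = 437/66.

437/66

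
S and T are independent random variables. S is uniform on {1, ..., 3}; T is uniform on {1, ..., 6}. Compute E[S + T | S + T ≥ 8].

Outcomes with S + T ≥ 8: (2,6), (3,5), (3,6), each with probability 1/18.
E[S + T | S + T ≥ 8] = (8 + 8 + 9) / 3 = 25/3.

25/3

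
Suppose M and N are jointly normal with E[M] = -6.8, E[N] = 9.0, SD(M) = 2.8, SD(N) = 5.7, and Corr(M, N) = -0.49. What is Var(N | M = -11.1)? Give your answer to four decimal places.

For a bivariate normal, Var(N | M=x) = σ_N²(1 − ρ²).
Var(N | M=-11.1) = (5.7)²·(1 − (-0.49)²) = 32.49·0.7599 = 24.6892.

24.6892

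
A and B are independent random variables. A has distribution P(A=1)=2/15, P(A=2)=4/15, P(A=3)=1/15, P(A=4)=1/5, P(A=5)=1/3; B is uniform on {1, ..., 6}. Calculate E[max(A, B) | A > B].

P(A > B) = 7/18.
Summing max(A,B)·P(x,y) over outcomes with A > B gives 5/3.
E[max(A, B) | A > B] = (5/3) / (7/18) = 30/7.

30/7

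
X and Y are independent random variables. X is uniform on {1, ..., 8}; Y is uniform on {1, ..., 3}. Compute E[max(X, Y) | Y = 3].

39/8

Outcomes with Y = 3: (1,3), (2,3), (3,3), (4,3), (5,3), (6,3), (7,3), (8,3), each with probability 1/24.
E[max(X, Y) | Y = 3] = (3 + 3 + 3 + 4 + 5 + 6 + 7 + 8) / 8 = 39/8.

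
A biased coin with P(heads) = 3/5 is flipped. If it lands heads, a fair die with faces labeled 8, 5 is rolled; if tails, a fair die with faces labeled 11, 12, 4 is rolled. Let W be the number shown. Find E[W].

E[W | heads] = (8+5)/2 = 13/2.
E[W | tails] = (11+12+4)/3 = 9.
By the law of total expectation,
E[W] = (3/5)·(13/2) + (2/5)·(9) = 15/2.

15/2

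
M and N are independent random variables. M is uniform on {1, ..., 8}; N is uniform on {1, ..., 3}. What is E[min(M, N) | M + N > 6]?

13/6

P(M + N > 6) = 1/2.
Summing min(M,N)·P(x,y) over outcomes with M + N > 6 gives 13/12.
E[min(M, N) | M + N > 6] = (13/12) / (1/2) = 13/6.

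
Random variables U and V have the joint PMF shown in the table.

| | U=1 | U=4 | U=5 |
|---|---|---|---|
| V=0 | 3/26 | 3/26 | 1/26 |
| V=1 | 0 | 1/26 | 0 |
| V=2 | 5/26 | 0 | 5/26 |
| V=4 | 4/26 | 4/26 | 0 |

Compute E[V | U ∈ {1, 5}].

P(U ∈ {1, 5}) = 9/13.
Σ V·P over the event = 0·(3/26) + 2·(5/26) + 4·(4/26) + 0·(1/26) + 2·(5/26) = 18/13.
E[V | U ∈ {1, 5}] = (18/13) / (9/13) = 2.

2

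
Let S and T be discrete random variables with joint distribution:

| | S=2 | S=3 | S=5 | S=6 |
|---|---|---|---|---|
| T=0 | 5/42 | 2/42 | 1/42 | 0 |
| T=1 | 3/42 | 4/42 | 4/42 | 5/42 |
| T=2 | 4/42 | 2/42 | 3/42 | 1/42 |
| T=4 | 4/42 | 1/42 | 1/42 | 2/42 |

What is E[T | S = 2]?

27/16

P(S = 2) = 8/21.
Σ T·P over the event = 0·(5/42) + 1·(3/42) + 2·(4/42) + 4·(4/42) = 9/14.
E[T | S = 2] = (9/14) / (8/21) = 27/16.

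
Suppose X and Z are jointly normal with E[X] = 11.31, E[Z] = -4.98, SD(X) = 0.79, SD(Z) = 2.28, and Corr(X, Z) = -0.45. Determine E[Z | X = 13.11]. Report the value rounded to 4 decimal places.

-7.3177

The regression of Z on X has slope ρ·σ_Z/σ_X and passes through (μ_X, μ_Z).
E[Z | X=13.11] = -4.98 + (-0.45)·(2.28/0.79)·(13.11 − (11.31)) = -4.98 + (-1.2987)·(1.8) = -7.3177.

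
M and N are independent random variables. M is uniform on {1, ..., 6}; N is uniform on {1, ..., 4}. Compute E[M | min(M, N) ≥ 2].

4

P(min(M, N) ≥ 2) = 5/8.
Summing M·P(x,y) over outcomes with min(M, N) ≥ 2 gives 5/2.
E[M | min(M, N) ≥ 2] = (5/2) / (5/8) = 4.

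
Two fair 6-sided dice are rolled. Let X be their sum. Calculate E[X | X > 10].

34/3

P(X > 10) = 1/12.
Σ over the event: 11·1/18 + 12·1/36 = 17/18.
E[X | X > 10] = (17/18) / (1/12) = 34/3.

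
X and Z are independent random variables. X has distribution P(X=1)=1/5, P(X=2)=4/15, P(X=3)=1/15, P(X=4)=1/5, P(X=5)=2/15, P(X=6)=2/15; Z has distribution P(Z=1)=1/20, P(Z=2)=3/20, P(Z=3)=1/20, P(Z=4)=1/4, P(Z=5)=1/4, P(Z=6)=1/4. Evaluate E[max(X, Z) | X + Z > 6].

531/98

P(X + Z > 6) = 49/75.
Summing max(X,Z)·P(x,y) over outcomes with X + Z > 6 gives 177/50.
E[max(X, Z) | X + Z > 6] = (177/50) / (49/75) = 531/98.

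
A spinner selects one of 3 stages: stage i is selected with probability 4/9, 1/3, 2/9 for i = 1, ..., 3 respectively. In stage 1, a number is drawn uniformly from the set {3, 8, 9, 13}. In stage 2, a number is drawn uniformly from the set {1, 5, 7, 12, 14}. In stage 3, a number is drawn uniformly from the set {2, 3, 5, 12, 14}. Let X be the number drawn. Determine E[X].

118/15

E[X | stage 1] = (3+8+9+13)/4 = 33/4.
E[X | stage 2] = (1+5+7+12+14)/5 = 39/5.
E[X | stage 3] = (2+3+5+12+14)/5 = 36/5.
By the law of total expectation,
E[X] = (4/9)·(33/4) + (1/3)·(39/5) + (2/9)·(36/5) = 118/15.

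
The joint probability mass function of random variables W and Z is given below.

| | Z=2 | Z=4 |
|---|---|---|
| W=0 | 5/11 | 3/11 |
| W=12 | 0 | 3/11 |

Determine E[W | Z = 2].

P(Z = 2) = 5/11.
Σ W·P over the event = 0·(5/11) = 0.
E[W | Z = 2] = (0) / (5/11) = 0.

0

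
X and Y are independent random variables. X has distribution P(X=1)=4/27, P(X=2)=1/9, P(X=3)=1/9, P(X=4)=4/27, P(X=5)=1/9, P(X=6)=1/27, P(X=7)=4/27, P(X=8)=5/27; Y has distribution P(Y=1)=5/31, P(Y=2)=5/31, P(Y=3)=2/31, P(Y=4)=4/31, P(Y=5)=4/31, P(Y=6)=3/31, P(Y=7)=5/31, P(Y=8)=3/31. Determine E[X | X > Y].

812/131

P(X > Y) = 131/279.
Summing X·P(x,y) over outcomes with X > Y gives 812/279.
E[X | X > Y] = (812/279) / (131/279) = 812/131.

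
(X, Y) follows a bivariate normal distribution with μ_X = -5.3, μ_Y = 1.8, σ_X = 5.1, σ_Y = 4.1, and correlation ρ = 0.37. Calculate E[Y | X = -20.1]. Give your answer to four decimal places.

-2.6023

For a bivariate normal, E[Y | X=x] = μ_Y + ρ·(σ_Y/σ_X)·(x − μ_X).
E[Y | X=-20.1] = 1.8 + (0.37)·(4.1/5.1)·(-20.1 − (-5.3)) = 1.8 + (0.29745)·(-14.8) = -2.6023.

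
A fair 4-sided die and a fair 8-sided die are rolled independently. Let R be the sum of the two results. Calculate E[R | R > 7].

66/7

P(R > 7) = 7/16.
Σ over the event: 8·1/8 + 9·1/8 + 10·3/32 + 11·1/16 + 12·1/32 = 33/8.
E[R | R > 7] = (33/8) / (7/16) = 66/7.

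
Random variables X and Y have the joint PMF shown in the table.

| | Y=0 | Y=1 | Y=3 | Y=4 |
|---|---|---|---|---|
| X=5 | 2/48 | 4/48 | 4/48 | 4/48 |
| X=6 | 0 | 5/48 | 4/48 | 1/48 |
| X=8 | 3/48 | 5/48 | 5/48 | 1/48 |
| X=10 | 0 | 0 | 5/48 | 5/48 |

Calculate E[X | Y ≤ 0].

P(Y ≤ 0) = 5/48.
Σ X·P over the event = 5·(2/48) + 8·(3/48) = 17/24.
E[X | Y ≤ 0] = (17/24) / (5/48) = 34/5.

34/5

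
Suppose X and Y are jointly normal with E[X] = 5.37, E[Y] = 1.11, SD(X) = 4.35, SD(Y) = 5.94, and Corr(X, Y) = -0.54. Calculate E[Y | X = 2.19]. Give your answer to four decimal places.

3.4549

For a bivariate normal, E[Y | X=x] = μ_Y + ρ·(σ_Y/σ_X)·(x − μ_X).
E[Y | X=2.19] = 1.11 + (-0.54)·(5.94/4.35)·(2.19 − (5.37)) = 1.11 + (-0.73738)·(-3.18) = 3.4549.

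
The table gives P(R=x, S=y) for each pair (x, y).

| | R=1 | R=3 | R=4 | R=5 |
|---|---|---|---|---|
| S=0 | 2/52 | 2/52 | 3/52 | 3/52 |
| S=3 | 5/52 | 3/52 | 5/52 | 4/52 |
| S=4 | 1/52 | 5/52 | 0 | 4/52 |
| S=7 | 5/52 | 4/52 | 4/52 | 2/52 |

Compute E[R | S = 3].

P(S = 3) = 17/52.
Σ R·P over the event = 1·(5/52) + 3·(3/52) + 4·(5/52) + 5·(4/52) = 27/26.
E[R | S = 3] = (27/26) / (17/52) = 54/17.

54/17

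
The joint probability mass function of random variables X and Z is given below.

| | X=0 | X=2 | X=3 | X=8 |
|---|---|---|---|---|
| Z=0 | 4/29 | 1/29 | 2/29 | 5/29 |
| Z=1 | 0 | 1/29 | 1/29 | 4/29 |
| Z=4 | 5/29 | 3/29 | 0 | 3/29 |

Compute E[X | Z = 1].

37/6

P(Z = 1) = 6/29.
Σ X·P over the event = 2·(1/29) + 3·(1/29) + 8·(4/29) = 37/29.
E[X | Z = 1] = (37/29) / (6/29) = 37/6.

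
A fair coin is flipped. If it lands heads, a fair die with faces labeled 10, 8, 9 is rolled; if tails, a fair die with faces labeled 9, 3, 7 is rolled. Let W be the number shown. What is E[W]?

E[W | heads] = (10+8+9)/3 = 9.
E[W | tails] = (9+3+7)/3 = 19/3.
E[W] = (1/2)·(9) + (1/2)·(19/3) = 23/3.

23/3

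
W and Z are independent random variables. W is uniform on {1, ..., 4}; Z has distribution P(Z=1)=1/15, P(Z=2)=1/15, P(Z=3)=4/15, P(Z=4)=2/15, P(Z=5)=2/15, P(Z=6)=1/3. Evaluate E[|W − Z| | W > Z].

13/9

P(W > Z) = 3/20.
Summing |W−Z|·P(x,y) over outcomes with W > Z gives 13/60.
E[|W − Z| | W > Z] = (13/60) / (3/20) = 13/9.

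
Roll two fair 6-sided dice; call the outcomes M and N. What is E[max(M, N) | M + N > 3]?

52/11

P(M + N > 3) = 11/12.
Summing max(M,N)·P(x,y) over outcomes with M + N > 3 gives 13/3.
E[max(M, N) | M + N > 3] = (13/3) / (11/12) = 52/11.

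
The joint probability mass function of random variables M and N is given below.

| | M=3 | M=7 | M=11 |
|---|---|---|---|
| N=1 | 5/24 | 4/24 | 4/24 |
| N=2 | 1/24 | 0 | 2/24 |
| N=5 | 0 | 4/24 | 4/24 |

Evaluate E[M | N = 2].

25/3

P(N = 2) = 1/8.
Σ M·P over the event = 3·(1/24) + 11·(2/24) = 25/24.
E[M | N = 2] = (25/24) / (1/8) = 25/3.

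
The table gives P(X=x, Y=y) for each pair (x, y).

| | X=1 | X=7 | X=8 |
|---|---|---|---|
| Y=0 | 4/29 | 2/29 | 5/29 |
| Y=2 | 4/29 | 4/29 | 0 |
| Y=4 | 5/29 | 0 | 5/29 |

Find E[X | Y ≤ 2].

P(Y ≤ 2) = 19/29.
Summing X·P(X=x,Y=y) over the conditioning event gives 90/29.
E[X | Y ≤ 2] = (90/29) / (19/29) = 90/19.

90/19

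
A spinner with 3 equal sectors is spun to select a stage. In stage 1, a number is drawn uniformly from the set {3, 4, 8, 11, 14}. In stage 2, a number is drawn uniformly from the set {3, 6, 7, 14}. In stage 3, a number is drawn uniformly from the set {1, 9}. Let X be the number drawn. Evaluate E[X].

E[X | stage 1] = (3+4+8+11+14)/5 = 8.
E[X | stage 2] = (3+6+7+14)/4 = 15/2.
E[X | stage 3] = (1+9)/2 = 5.
E[X] = (1/3)·(8) + (1/3)·(15/2) + (1/3)·(5) = 41/6.

41/6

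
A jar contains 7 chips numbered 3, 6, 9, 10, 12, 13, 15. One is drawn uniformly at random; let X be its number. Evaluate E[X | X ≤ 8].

9/2

P(X ≤ 8) = 2/7.
Σ over the event: 3·1/7 + 6·1/7 = 9/7.
E[X | X ≤ 8] = (9/7) / (2/7) = 9/2.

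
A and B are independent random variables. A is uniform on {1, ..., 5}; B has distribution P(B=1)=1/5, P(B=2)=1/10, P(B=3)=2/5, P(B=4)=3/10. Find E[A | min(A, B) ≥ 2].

P(min(A, B) ≥ 2) = 16/25.
Summing A·P(x,y) over outcomes with min(A, B) ≥ 2 gives 56/25.
E[A | min(A, B) ≥ 2] = (56/25) / (16/25) = 7/2.

7/2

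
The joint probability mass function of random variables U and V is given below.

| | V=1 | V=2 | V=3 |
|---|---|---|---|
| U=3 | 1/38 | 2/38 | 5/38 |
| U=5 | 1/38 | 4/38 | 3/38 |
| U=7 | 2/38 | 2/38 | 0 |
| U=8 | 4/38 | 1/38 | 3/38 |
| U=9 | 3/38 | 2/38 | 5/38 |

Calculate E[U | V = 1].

P(V = 1) = 11/38.
Σ U·P over the event = 3·(1/38) + 5·(1/38) + 7·(2/38) + 8·(4/38) + 9·(3/38) = 81/38.
E[U | V = 1] = (81/38) / (11/38) = 81/11.

81/11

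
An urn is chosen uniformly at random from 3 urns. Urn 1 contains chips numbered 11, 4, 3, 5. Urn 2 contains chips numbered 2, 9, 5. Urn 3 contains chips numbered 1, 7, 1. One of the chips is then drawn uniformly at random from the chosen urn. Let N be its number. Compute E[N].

E[N | urn 1] = (11+4+3+5)/4 = 23/4.
E[N | urn 2] = (2+9+5)/3 = 16/3.
E[N | urn 3] = (1+7+1)/3 = 3.
By the law of total expectation,
E[N] = (1/3)·(23/4) + (1/3)·(16/3) + (1/3)·(3) = 169/36.

169/36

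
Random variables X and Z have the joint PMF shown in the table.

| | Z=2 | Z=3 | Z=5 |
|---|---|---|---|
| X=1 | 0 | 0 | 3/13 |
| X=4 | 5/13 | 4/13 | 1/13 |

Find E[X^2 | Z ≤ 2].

16

P(Z ≤ 2) = 5/13.
Σ X^2·P over the event = 16·(5/13) = 80/13.
E[X^2 | Z ≤ 2] = (80/13) / (5/13) = 16.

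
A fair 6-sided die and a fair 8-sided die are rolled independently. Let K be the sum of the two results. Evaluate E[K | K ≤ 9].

214/33

P(K ≤ 9) = 11/16.
Σ over the event: 2·1/48 + 3·1/24 + 4·1/16 + 5·1/12 + 6·5/48 + 7·1/8 + 8·1/8 + 9·1/8 = 107/24.
E[K | K ≤ 9] = (107/24) / (11/16) = 214/33.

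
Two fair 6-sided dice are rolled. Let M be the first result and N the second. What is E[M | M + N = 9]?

9/2

Outcomes with M + N = 9: (3,6), (4,5), (5,4), (6,3), each with probability 1/36.
E[M | M + N = 9] = (3 + 4 + 5 + 6) / 4 = 9/2.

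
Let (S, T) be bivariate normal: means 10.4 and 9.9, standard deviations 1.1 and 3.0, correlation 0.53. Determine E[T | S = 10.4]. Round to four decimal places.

9.9000

For a bivariate normal, E[T | S=x] = μ_T + ρ·(σ_T/σ_S)·(x − μ_S).
E[T | S=10.4] = 9.9 + (0.53)·(3.0/1.1)·(10.4 − (10.4)) = 9.9 + (1.4455)·(0) = 9.9000.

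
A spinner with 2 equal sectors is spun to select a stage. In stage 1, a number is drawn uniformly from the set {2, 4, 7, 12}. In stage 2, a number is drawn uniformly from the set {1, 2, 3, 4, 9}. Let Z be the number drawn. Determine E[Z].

201/40

E[Z | stage 1] = (2+4+7+12)/4 = 25/4.
E[Z | stage 2] = (1+2+3+4+9)/5 = 19/5.
E[Z] = (1/2)·(25/4) + (1/2)·(19/5) = 201/40.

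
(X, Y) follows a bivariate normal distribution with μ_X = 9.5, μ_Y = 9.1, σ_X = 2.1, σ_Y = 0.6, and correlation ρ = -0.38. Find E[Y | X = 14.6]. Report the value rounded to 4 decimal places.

8.5463

For a bivariate normal, E[Y | X=x] = μ_Y + ρ·(σ_Y/σ_X)·(x − μ_X).
E[Y | X=14.6] = 9.1 + (-0.38)·(0.6/2.1)·(14.6 − (9.5)) = 9.1 + (-0.10857)·(5.1) = 8.5463.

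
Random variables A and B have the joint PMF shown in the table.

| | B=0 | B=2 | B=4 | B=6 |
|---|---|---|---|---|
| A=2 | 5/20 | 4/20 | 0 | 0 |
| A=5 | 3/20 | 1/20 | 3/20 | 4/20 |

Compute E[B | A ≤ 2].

8/9

P(A ≤ 2) = 9/20.
Σ B·P over the event = 0·(5/20) + 2·(4/20) = 2/5.
E[B | A ≤ 2] = (2/5) / (9/20) = 8/9.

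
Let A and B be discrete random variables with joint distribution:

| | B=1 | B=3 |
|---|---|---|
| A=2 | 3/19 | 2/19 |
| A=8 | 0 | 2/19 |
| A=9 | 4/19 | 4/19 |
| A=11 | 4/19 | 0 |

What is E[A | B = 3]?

7

P(B = 3) = 8/19.
Σ A·P over the event = 2·(2/19) + 8·(2/19) + 9·(4/19) = 56/19.
E[A | B = 3] = (56/19) / (8/19) = 7.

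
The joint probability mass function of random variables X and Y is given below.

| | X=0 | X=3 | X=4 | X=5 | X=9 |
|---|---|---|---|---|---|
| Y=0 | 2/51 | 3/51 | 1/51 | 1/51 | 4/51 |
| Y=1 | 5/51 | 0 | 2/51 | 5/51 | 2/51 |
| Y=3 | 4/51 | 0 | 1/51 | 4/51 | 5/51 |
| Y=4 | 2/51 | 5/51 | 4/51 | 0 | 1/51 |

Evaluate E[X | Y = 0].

54/11

P(Y = 0) = 11/51.
Σ X·P over the event = 0·(2/51) + 3·(3/51) + 4·(1/51) + 5·(1/51) + 9·(4/51) = 18/17.
E[X | Y = 0] = (18/17) / (11/51) = 54/11.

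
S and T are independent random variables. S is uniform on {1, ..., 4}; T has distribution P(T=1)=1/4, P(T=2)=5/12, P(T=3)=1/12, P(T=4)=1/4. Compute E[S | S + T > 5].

P(S + T > 5) = 1/3.
Summing S·P(x,y) over outcomes with S + T > 5 gives 9/8.
E[S | S + T > 5] = (9/8) / (1/3) = 27/8.

27/8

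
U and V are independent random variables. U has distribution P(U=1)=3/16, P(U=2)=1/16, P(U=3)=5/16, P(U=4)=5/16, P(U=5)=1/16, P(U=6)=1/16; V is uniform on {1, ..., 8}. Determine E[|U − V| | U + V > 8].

P(U + V > 8) = 51/128.
Summing |U−V|·P(x,y) over outcomes with U + V > 8 gives 79/64.
E[|U − V| | U + V > 8] = (79/64) / (51/128) = 158/51.

158/51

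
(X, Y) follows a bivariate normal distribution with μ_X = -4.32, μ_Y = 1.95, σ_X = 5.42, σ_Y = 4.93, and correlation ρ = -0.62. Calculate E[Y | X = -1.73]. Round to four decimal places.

0.4894

E[Y | X=x] = μ_Y + ρ(σ_Y/σ_X)(x − μ_X) for jointly normal variables.
E[Y | X=-1.73] = 1.95 + (-0.62)·(4.93/5.42)·(-1.73 − (-4.32)) = 1.95 + (-0.56395)·(2.59) = 0.4894.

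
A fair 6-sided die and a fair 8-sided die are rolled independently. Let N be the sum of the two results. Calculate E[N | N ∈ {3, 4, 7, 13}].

86/13

P(N ∈ {3, 4, 7, 13}) = 13/48.
Σ over the event: 3·1/24 + 4·1/16 + 7·1/8 + 13·1/24 = 43/24.
E[N | N ∈ {3, 4, 7, 13}] = (43/24) / (13/48) = 86/13.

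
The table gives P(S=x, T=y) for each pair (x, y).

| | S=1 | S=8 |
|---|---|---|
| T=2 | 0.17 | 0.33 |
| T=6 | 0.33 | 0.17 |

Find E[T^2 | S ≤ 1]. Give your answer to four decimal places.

P(S ≤ 1) = 0.50.
Σ T^2·P over the event = 4·(0.17) + 36·(0.33) = 12.56.
E[T^2 | S ≤ 1] = (12.56) / (0.50) = 25.1200.

25.1200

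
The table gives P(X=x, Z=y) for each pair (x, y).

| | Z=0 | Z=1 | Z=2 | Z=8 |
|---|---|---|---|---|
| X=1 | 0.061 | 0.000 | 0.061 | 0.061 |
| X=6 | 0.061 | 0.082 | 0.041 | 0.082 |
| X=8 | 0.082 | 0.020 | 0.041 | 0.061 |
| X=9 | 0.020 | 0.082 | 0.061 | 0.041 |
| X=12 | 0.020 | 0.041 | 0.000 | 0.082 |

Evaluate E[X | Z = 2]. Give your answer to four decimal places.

P(Z = 2) = 0.204.
Summing X·P(X=x,Z=y) over the conditioning event gives 1.184.
E[X | Z = 2] = (1.184) / (0.204) = 5.8039.

5.8039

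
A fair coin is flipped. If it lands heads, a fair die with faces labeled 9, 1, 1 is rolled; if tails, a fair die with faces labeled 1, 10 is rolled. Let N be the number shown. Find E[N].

E[N | heads] = (9+1+1)/3 = 11/3.
E[N | tails] = (1+10)/2 = 11/2.
E[N] = (1/2)·(11/3) + (1/2)·(11/2) = 55/12.

55/12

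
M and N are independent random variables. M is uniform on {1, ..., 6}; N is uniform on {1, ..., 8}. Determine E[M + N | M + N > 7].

P(M + N > 7) = 9/16.
Summing (M+N)·P(x,y) over outcomes with M + N > 7 gives 17/3.
E[M + N | M + N > 7] = (17/3) / (9/16) = 272/27.

272/27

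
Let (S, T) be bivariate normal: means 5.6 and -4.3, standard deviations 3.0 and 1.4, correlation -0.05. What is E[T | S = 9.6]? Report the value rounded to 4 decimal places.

-4.3933

For a bivariate normal, E[T | S=x] = μ_T + ρ·(σ_T/σ_S)·(x − μ_S).
E[T | S=9.6] = -4.3 + (-0.05)·(1.4/3.0)·(9.6 − (5.6)) = -4.3 + (-0.023333)·(4) = -4.3933.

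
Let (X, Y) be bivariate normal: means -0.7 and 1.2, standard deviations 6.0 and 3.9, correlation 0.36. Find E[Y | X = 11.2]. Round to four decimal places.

E[Y | X=x] = μ_Y + ρ(σ_Y/σ_X)(x − μ_X) for jointly normal variables.
E[Y | X=11.2] = 1.2 + (0.36)·(3.9/6.0)·(11.2 − (-0.7)) = 1.2 + (0.234)·(11.9) = 3.9846.

3.9846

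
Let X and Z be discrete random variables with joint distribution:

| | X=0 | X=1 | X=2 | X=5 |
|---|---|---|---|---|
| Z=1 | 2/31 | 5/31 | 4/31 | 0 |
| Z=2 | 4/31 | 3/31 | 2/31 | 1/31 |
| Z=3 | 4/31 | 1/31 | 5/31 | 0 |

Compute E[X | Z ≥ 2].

P(Z ≥ 2) = 20/31.
Σ X·P over the event = 0·(4/31) + 0·(4/31) + 1·(3/31) + 1·(1/31) + 2·(2/31) + 2·(5/31) + 5·(1/31) = 23/31.
E[X | Z ≥ 2] = (23/31) / (20/31) = 23/20.

23/20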